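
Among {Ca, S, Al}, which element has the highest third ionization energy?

Ca

After 2 electrons have been removed, what remains? Ca²⁺ is the bare [Ar] core; S²⁺ still has 4 valence electrons; Al²⁺ still has 1 valence electron.
Breaking into a closed-shell core is much more expensive than removing a leftover valence electron — Ca has the largest IE_3 here.
Valence configurations: S²⁺ [Ne]3s²3p², Al²⁺ [Ne]3s¹.
Tabulated IE_3 (kJ/mol): Ca 4912, S 3357, Al 2745.
Putting it together, IE_3: Al < S < Ca.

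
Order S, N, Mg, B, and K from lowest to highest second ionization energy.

Mg, S, B, N, K

After 1 electron has been removed, what remains? S⁺ still has 5 valence electrons; N⁺ still has 4 valence electrons; Mg⁺ still has 1 valence electron; B⁺ still has 2 valence electrons; K⁺ is the bare [Ar] core.
Pulling an electron out of a noble-gas core costs far more than removing a remaining valence electron, so K sits at the high end of IE_2.
Valence configurations: S⁺ [Ne]3s²3p³, N⁺ [He]2s²2p², Mg⁺ [Ne]3s¹, B⁺ [He]2s².
Tabulated IE_2 (kJ/mol): S 2252, N 2856, Mg 1451, B 2427, K 3052.
So the second ionization energies run Mg < S < B < N < K.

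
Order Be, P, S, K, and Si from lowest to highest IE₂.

The second ionization energy removes an electron from the +1 ion. For each element: Be⁺ still has 1 valence electron; P⁺ still has 4 valence electrons; S⁺ still has 5 valence electrons; K⁺ is the bare [Ar] core; Si⁺ still has 3 valence electrons.
Core electrons are held far more tightly than valence electrons, so K tops the IE_2 order.
Valence configurations: Be⁺ [He]2s¹, P⁺ [Ne]3s²3p², S⁺ [Ne]3s²3p³, Si⁺ [Ne]3s²3p¹.
Approximate IE_2 values (kJ/mol): Be 1757, P 1907, S 2252, K 3052, Si 1577.
Hence IE_2: Si < Be < P < S < K.

Si < Be < P < S < K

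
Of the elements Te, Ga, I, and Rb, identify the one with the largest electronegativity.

Ga is in period 4, group 13; Rb is in period 5, group 1; Te is in period 5, group 16; I is in period 5, group 17.
EN rises left→right (higher Z_eff, smaller atoms) and falls top→bottom (larger, more shielded atoms).
Here both period and group differ, so the two effects have to be weighed against each other.
Ga > Rb: both effects reinforce here, so Ga is clearly the higher of the two.
Te > Ga: the two effects oppose for this pair; the across-period effect wins (2.10 vs 1.81).
I > Te: both are in period 5; the period trend gives I the larger value.
For reference (Pauling): Ga 1.81, Rb 0.82, Te 2.10, I 2.66.
The largest electronegativity among these belongs to I.

I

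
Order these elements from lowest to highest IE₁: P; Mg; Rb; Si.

Mg is in period 3, group 2; Si is in period 3, group 14; P is in period 3, group 15; Rb is in period 5, group 1.
IE₁ increases left→right with effective nuclear charge and decreases top→bottom as the valence shell moves farther out.
Here both period and group differ, so the two effects have to be weighed against each other.
Mg > Rb: both effects reinforce here, so Mg is clearly the higher of the two.
Si > Mg: both are in period 3; the period trend gives Si the larger value.
P > Si: both are in period 3; the period trend gives P the larger value.
Tabulated first ionization energy (kJ/mol): Mg 738, Si 786, P 1012, Rb 403.
So from lowest to highest: Rb < Mg < Si < P.

Rb < Mg < Si < P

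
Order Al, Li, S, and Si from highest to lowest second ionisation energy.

Consider each +1 ion: Al⁺ still has 2 valence electrons; Li⁺ is the bare [He] core; S⁺ still has 5 valence electrons; Si⁺ still has 3 valence electrons.
Pulling an electron out of a noble-gas core costs far more than removing a remaining valence electron, so Li sits at the high end of IE_2.
Valence configurations: Al⁺ [Ne]3s², S⁺ [Ne]3s²3p³, Si⁺ [Ne]3s²3p¹.
Si⁺ loses a lone 3p electron whereas Al⁺ must break into a filled 3s² pair, so IE_2(Al) > IE_2(Si) even though Si has the higher nuclear charge.
Tabulated IE_2 (kJ/mol): Al 1817, Li 7298, S 2252, Si 1577.
Putting it together, IE_2: Si < Al < S < Li.

Li > S > Al > Si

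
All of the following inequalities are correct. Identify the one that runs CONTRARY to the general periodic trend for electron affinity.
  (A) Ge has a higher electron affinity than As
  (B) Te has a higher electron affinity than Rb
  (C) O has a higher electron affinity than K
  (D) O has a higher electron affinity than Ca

(A)

The general trend: electron affinity increases across a period and decreases down a group.
(A) Ge (period 4, group 14) vs As (period 4, group 15): the stated order contradicts the simple trend.
(B) Te (period 5, group 16) vs Rb (period 5, group 1): the stated order agrees with the simple trend.
(C) O (period 2, group 16) vs K (period 4, group 1): the stated order agrees with the simple trend.
(D) O (period 2, group 16) vs Ca (period 4, group 2): the stated order agrees with the simple trend.
The exception is (A): adding an electron to As's half-filled 4p³ is unfavourable, so Ge (4p²) has the more exothermic EA.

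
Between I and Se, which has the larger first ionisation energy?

I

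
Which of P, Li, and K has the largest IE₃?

IE_3 is the cost of taking one more electron from the +2 cation: P²⁺ still has 3 valence electrons; Li²⁺ is already 1 electron into the core; K²⁺ is already 1 electron into the core.
Breaking into a closed-shell core is much more expensive than removing a leftover valence electron — K and Li have the largest IE_3 here.
The numbers (kJ/mol): P 2914, Li 11815, K 4420.
Hence IE_3: P < K < Li.

Li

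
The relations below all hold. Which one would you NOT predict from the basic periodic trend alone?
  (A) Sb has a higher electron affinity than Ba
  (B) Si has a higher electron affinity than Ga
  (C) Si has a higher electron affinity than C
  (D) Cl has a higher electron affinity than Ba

The general trend: electron affinity increases across a period and decreases down a group.
(A) Sb (period 5, group 15) vs Ba (period 6, group 2): the stated order agrees with the simple trend.
(B) Si (period 3, group 14) vs Ga (period 4, group 13): the stated order agrees with the simple trend.
(C) Si (period 3, group 14) vs C (period 2, group 14): the stated order contradicts the simple trend.
(D) Cl (period 3, group 17) vs Ba (period 6, group 2): the stated order agrees with the simple trend.
The exception is (C): Si's larger, more diffuse 3p orbitals accept an added electron slightly more readily than C's compact 2p.

(C)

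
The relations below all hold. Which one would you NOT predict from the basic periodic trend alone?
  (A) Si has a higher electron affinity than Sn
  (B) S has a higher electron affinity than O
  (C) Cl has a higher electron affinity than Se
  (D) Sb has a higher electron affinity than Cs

The general trend: electron affinity increases across a period and decreases down a group.
(A) Si (period 3, group 14) vs Sn (period 5, group 14): the stated order agrees with the simple trend.
(B) S (period 3, group 16) vs O (period 2, group 16): the stated order contradicts the simple trend.
(C) Cl (period 3, group 17) vs Se (period 4, group 16): the stated order agrees with the simple trend.
(D) Sb (period 5, group 15) vs Cs (period 6, group 1): the stated order agrees with the simple trend.
The exception is (B): the compact 2p subshell of O repels the added electron more than S's larger 3p does.

(B)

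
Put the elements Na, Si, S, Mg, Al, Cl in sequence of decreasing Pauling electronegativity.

Cl, S, Si, Al, Mg, Na

Na is in period 3, group 1; Mg is in period 3, group 2; Al is in period 3, group 13; Si is in period 3, group 14; S is in period 3, group 16; Cl is in period 3, group 17.
Atoms toward the upper right of the periodic table pull bonding electrons most strongly.
All lie in period 3, so electronegativity increases left to right.
So from highest to lowest: Cl > S > Si > Al > Mg > Na.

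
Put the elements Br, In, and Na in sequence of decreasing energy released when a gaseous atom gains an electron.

Na is in period 3, group 1; Br is in period 4, group 17; In is in period 5, group 13.
Atoms with high Z_eff and room in the valence shell (especially the halogens) have the most exothermic electron affinities.
These span different periods and groups, so the two trends combine.
Na > In: the two effects oppose for this pair; the down-group effect wins (53 vs 29 kJ/mol).
Br > Na: period and group pull opposite ways; the across-period shift dominates (325 vs 53 kJ/mol).
Approximate values (kJ/mol): Na 53, Br 325, In 29.
So from highest to lowest: Br > Na > In.

Br > Na > In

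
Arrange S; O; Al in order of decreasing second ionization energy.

Consider each +1 ion: S⁺ still has 5 valence electrons; O⁺ still has 5 valence electrons; Al⁺ still has 2 valence electrons.
All are still removing valence electrons, so compare the +1 ions as you would atoms: IE_2 generally rises across a period (higher Z_eff) and falls down a group (larger shell), subject to the usual subshell exceptions.
Valence configurations: S⁺ [Ne]3s²3p³, O⁺ [He]2s²2p³, Al⁺ [Ne]3s².
The numbers (kJ/mol): S 2252, O 3388, Al 1817.
Putting it together, IE_2: Al < S < O.

O > S > Al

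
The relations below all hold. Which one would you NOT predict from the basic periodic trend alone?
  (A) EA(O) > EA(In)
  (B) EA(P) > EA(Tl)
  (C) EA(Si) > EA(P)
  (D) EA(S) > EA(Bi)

(C)

The general trend: electron affinity increases across a period and decreases down a group.
(A) O (period 2, group 16) vs In (period 5, group 13): the stated order agrees with the simple trend.
(B) P (period 3, group 15) vs Tl (period 6, group 13): the stated order agrees with the simple trend.
(C) Si (period 3, group 14) vs P (period 3, group 15): the stated order contradicts the simple trend.
(D) S (period 3, group 16) vs Bi (period 6, group 15): the stated order agrees with the simple trend.
The exception is (C): adding an electron to P's half-filled 3p³ is unfavourable, so Si (3p²) has the more exothermic EA.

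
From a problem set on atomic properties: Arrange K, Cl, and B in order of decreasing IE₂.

K > B > Cl

IE_2 is the cost of taking one more electron from the +1 cation: K⁺ is the bare [Ar] core; Cl⁺ still has 6 valence electrons; B⁺ still has 2 valence electrons.
Pulling an electron out of a noble-gas core costs far more than removing a remaining valence electron, so K sits at the high end of IE_2.
Valence configurations: Cl⁺ [Ne]3s²3p⁴, B⁺ [He]2s².
Approximate IE_2 values (kJ/mol): K 3052, Cl 2298, B 2427.
Overall IE_2 order: Cl < B < K.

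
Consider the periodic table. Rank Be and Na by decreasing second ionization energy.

Na > Be

Consider each +1 ion: Be⁺ still has 1 valence electron; Na⁺ is the bare [Ne] core.
Core electrons are held far more tightly than valence electrons, so Na tops the IE_2 order.
Approximate IE_2 values (kJ/mol): Be 1757, Na 4562.
Overall IE_2 order: Be < Na.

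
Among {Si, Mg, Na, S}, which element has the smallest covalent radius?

Na is in period 3, group 1; Mg is in period 3, group 2; Si is in period 3, group 14; S is in period 3, group 16.
Atomic radius shrinks across a period as nuclear charge pulls the same shell inward, and grows down a group as new shells are added.
All lie in period 3, so atomic radius increases right to left.
The smallest covalent radius among these belongs to S.

S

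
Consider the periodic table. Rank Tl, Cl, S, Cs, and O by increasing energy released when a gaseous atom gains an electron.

Tl, Cs, O, S, Cl

O is in period 2, group 16; S is in period 3, group 16; Cl is in period 3, group 17; Cs is in period 6, group 1; Tl is in period 6, group 13.
EA tends to increase across a period and decrease down a group, though the pattern is less regular than for IE or radius.
Here both period and group differ, so the two effects have to be weighed against each other.
Cs > Tl: this pair runs against the simple trend — see the exception note.
O > Cs: both effects reinforce here, so O is clearly the higher of the two.
S > O: this pair runs against the simple trend — see the exception note.
Cl > S: Cl lies to the right of S in period 3, so the across-period effect alone puts Cl higher.
Note the exception: Cs has a higher electron affinity than Tl, contrary to the simple trend — Tl's ns²np¹ configuration gives only a small electron affinity — the sparsely filled np subshell binds an added electron weakly.
Note the exception: S has a higher electron affinity than O, contrary to the simple trend — the compact 2p subshell of O repels the added electron more than S's larger 3p does.
Approximate values (kJ/mol): O 141, S 200, Cl 349, Cs 46, Tl 19.
So from lowest to highest: Tl < Cs < O < S < Cl.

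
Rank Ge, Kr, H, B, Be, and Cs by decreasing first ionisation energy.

Kr > H > Be > B > Ge > Cs

Removing the outermost electron gets harder across a period and easier down a group.
These span different periods and groups, so the two trends combine.
Ge > Cs: relative to Cs, both the across-period and down-group shifts push Ge's first ionization energy up.
B > Ge: the two effects oppose for this pair; the down-group effect wins (801 vs 762 kJ/mol).
Be > B: this pair runs against the simple trend — see the exception note.
H > Be: the two effects oppose for this pair; the down-group effect wins (1312 vs 900 kJ/mol).
Kr > H: period and group pull opposite ways; the across-period shift dominates (1351 vs 1312 kJ/mol).
Note the exception: Be has a higher first ionization energy than B, contrary to the simple trend — removing B's lone 2p electron is easier than breaking Be's filled 2s².
Approximate values (kJ/mol): H 1312, Be 900, B 801, Ge 762, Kr 1351, Cs 376.
So from highest to lowest: Kr > H > Be > B > Ge > Cs.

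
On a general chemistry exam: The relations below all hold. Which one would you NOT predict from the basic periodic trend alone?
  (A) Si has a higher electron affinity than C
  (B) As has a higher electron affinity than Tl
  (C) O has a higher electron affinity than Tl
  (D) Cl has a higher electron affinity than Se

The general trend: electron affinity increases across a period and decreases down a group.
(A) Si (period 3, group 14) vs C (period 2, group 14): the stated order contradicts the simple trend.
(B) As (period 4, group 15) vs Tl (period 6, group 13): the stated order agrees with the simple trend.
(C) O (period 2, group 16) vs Tl (period 6, group 13): the stated order agrees with the simple trend.
(D) Cl (period 3, group 17) vs Se (period 4, group 16): the stated order agrees with the simple trend.
The exception is (A): Si's larger, more diffuse 3p orbitals accept an added electron slightly more readily than C's compact 2p.

(A)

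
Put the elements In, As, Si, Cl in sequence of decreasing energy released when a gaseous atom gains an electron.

EA tends to increase across a period and decrease down a group, though the pattern is less regular than for IE or radius.
Here both period and group differ, so the two effects have to be weighed against each other.
As > In: both effects reinforce here, so As is clearly the higher of the two.
Si > As: the two effects oppose for this pair; the down-group effect wins (134 vs 78 kJ/mol).
Cl > Si: both are in period 3; the period trend gives Cl the larger value.
Tabulated electron affinity (kJ/mol): Si 134, Cl 349, As 78, In 29.
So from highest to lowest: Cl > Si > As > In.

Cl > Si > As > In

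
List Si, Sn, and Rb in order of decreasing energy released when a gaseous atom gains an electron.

Si > Sn > Rb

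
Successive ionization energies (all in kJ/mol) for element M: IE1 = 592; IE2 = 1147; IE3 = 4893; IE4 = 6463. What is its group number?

Look for the largest jump between consecutive ionization energies: IE3/IE2 ≈ 4.3, far larger than any earlier ratio.
That jump marks the point where a core electron is being removed. So the atom has 2 valence electrons.
A main-group element with 2 valence electrons is in group 2.

Group 2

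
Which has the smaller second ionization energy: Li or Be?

IE_2 is the cost of taking one more electron from the +1 cation: Li⁺ is the bare [He] core; Be⁺ still has 1 valence electron.
Core electrons are held far more tightly than valence electrons, so Li tops the IE_2 order.
The numbers (kJ/mol): Li 7298, Be 1757.
Hence IE_2: Be < Li.

Be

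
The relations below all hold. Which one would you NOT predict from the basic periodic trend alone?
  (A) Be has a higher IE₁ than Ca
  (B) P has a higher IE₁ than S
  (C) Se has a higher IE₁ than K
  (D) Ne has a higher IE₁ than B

The general trend: IE₁ increases across a period and decreases down a group.
(A) Be (period 2, group 2) vs Ca (period 4, group 2): the stated order agrees with the simple trend.
(B) P (period 3, group 15) vs S (period 3, group 16): the stated order contradicts the simple trend.
(C) Se (period 4, group 16) vs K (period 4, group 1): the stated order agrees with the simple trend.
(D) Ne (period 2, group 18) vs B (period 2, group 13): the stated order agrees with the simple trend.
The exception is (B): S (3p⁴) ionizes more easily than half-filled P (3p³) because the paired 3p electron in S is pushed out by e⁻–e⁻ repulsion.

(B)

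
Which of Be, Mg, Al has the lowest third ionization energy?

IE_3 is the cost of taking one more electron from the +2 cation: Be²⁺ is the bare [He] core; Mg²⁺ is the bare [Ne] core; Al²⁺ still has 1 valence electron.
Core electrons are held far more tightly than valence electrons, so Mg and Be top the IE_3 order.
Tabulated IE_3 (kJ/mol): Be 14849, Mg 7733, Al 2745.
Overall IE_3 order: Al < Mg < Be.

Al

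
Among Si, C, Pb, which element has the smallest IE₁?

C is in period 2, group 14; Si is in period 3, group 14; Pb is in period 6, group 14.
Removing the outermost electron gets harder across a period and easier down a group.
All are in group 14, so first ionization energy increases up the group.
The smallest IE₁ among these belongs to Pb.

Pb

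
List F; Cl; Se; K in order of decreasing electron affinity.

Cl > F > Se > K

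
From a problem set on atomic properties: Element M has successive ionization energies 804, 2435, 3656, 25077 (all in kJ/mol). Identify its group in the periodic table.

Group 13

Look for the largest jump between consecutive ionization energies: IE4/IE3 ≈ 6.9, far larger than any earlier ratio.
That jump marks the point where a core electron is being removed. So the atom has 3 valence electrons.
A main-group element with 3 valence electrons is in group 13.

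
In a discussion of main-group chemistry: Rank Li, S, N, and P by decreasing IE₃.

After 2 electrons have been removed, what remains? Li²⁺ is already 1 electron into the core; S²⁺ still has 4 valence electrons; N²⁺ still has 3 valence electrons; P²⁺ still has 3 valence electrons.
Breaking into a closed-shell core is much more expensive than removing a leftover valence electron — Li has the largest IE_3 here.
Valence configurations: S²⁺ [Ne]3s²3p², N²⁺ [He]2s²2p¹, P²⁺ [Ne]3s²3p¹.
Approximate IE_3 values (kJ/mol): Li 11815, S 3357, N 4578, P 2914.
Putting it together, IE_3: P < S < N < Li.

Li, N, S, P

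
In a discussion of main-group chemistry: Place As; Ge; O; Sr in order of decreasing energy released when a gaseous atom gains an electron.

O is in period 2, group 16; Ge is in period 4, group 14; As is in period 4, group 15; Sr is in period 5, group 2.
Adding an electron releases more energy for atoms nearer the top right (short of the noble gases).
These span different periods and groups, so the two trends combine.
As > Sr: both effects reinforce here, so As is clearly the higher of the two.
Ge > As: this pair runs against the simple trend — see the exception note.
O > Ge: relative to Ge, both the across-period and down-group shifts push O's electron affinity up.
Note the exception: Ge has a higher electron affinity than As, contrary to the simple trend — adding an electron to As's half-filled 4p³ is unfavourable, so Ge (4p²) has the more exothermic EA.
For reference (kJ/mol): O 141, Ge 119, As 78, Sr 5.
So from highest to lowest: O > Ge > As > Sr.

O > Ge > As > Sr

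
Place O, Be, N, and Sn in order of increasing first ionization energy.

Sn < Be < O < N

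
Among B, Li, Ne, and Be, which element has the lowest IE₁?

Li is in period 2, group 1; Be is in period 2, group 2; B is in period 2, group 13; Ne is in period 2, group 18.
First ionization energy rises across a period (greater Z_eff holds electrons more tightly) and falls down a group (valence electrons are farther from the nucleus).
All lie in period 2; the across-period trend (first ionization energy increases left to right) applies, with the exception below.
Note the exception: Be has a higher first ionization energy than B, contrary to the simple trend — removing B's lone 2p electron is easier than breaking Be's filled 2s².
For reference (kJ/mol): Li 520, Be 900, B 801, Ne 2081.
The lowest IE₁ among these belongs to Li.

Li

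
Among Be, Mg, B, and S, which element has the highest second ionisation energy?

B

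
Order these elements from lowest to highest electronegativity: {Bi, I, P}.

Bi < P < I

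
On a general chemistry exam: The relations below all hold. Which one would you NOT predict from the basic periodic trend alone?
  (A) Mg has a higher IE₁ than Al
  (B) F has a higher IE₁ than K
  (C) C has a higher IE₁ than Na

The general trend: IE₁ increases across a period and decreases down a group.
(A) Mg (period 3, group 2) vs Al (period 3, group 13): the stated order contradicts the simple trend.
(B) F (period 2, group 17) vs K (period 4, group 1): the stated order agrees with the simple trend.
(C) C (period 2, group 14) vs Na (period 3, group 1): the stated order agrees with the simple trend.
The exception is (A): Al's single 3p electron is easier to remove than one from Mg's filled 3s².

(A)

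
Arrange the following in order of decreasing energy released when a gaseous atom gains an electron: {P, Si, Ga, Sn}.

Si is in period 3, group 14; P is in period 3, group 15; Ga is in period 4, group 13; Sn is in period 5, group 14.
Electron affinity generally becomes more exothermic across a period toward the halogens and less exothermic down a group.
Neither a single period nor a single group — weigh both effects.
P > Ga: relative to Ga, both the across-period and down-group shifts push P's electron affinity up.
Sn > P: this pair runs against the simple trend — see the exception note.
Si > Sn: Si sits above Sn in group 14, so the down-group effect alone puts Si higher.
Note the exception: Sn has a higher electron affinity than P, contrary to the simple trend — adding an electron to P's half-filled np³ subshell costs electron-pairing energy.
Note the exception: Si has a higher electron affinity than P, contrary to the simple trend — adding an electron to P's half-filled 3p³ is unfavourable, so Si (3p²) has the more exothermic EA.
Approximate values (kJ/mol): Si 134, P 72, Ga 29, Sn 107.
So from highest to lowest: Si > Sn > P > Ga.

Si > Sn > P > Ga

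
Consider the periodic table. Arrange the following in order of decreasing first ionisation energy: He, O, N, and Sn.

He > N > O > Sn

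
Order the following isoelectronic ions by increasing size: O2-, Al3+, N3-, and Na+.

Al3+, Na+, O2-, N3-

All of these have 10 electrons, so size is governed by nuclear charge alone: the more protons, the stronger the pull on the same electron cloud, and the smaller the ion.
Nuclear charges: Al3+ (Z=13), Na+ (Z=11), O2- (Z=8), N3- (Z=7).
Smallest to largest: Al3+ < Na+ < O2- < N3-.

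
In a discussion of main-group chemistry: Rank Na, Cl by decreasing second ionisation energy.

Na > Cl

The second ionization energy removes an electron from the +1 ion. For each element: Na⁺ is the bare [Ne] core; Cl⁺ still has 6 valence electrons.
Pulling an electron out of a noble-gas core costs far more than removing a remaining valence electron, so Na sits at the high end of IE_2.
The numbers (kJ/mol): Na 4562, Cl 2298.
Putting it together, IE_2: Cl < Na.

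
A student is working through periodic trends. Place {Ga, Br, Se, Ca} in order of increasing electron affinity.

Ca is in period 4, group 2; Ga is in period 4, group 13; Se is in period 4, group 16; Br is in period 4, group 17.
Electron affinity generally becomes more exothermic across a period toward the halogens and less exothermic down a group.
All lie in period 4, so electron affinity increases left to right.
So from lowest to highest: Ca < Ga < Se < Br.

Ca < Ga < Se < Br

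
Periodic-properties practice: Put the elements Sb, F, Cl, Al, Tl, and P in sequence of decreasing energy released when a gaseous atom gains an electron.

Cl, F, Sb, P, Al, Tl

F is in period 2, group 17; Al is in period 3, group 13; P is in period 3, group 15; Cl is in period 3, group 17; Sb is in period 5, group 15; Tl is in period 6, group 13.
EA tends to increase across a period and decrease down a group, though the pattern is less regular than for IE or radius.
Here both period and group differ, so the two effects have to be weighed against each other.
Al > Tl: Al sits above Tl in group 13, so the down-group effect alone puts Al higher.
P > Al: both are in period 3; the period trend gives P the larger value.
Sb > P: this pair runs against the simple trend — see the exception note.
F > Sb: relative to Sb, both the across-period and down-group shifts push F's electron affinity up.
Cl > F: this pair runs against the simple trend — see the exception note.
Note the exception: Sb has a higher electron affinity than P, contrary to the simple trend — both are half-filled np³, but the pairing/repulsion penalty for the added electron shrinks as the p orbitals become larger and more diffuse down the group, and for Sb that outweighs the weaker nuclear attraction.
Note the exception: Cl has a higher electron affinity than F, contrary to the simple trend — F's small 2p subshell makes the incoming electron feel strong e⁻–e⁻ repulsion, so Cl actually releases more energy on gaining an electron.
Approximate values (kJ/mol): F 328, Al 42, P 72, Cl 349, Sb 103, Tl 19.
So from highest to lowest: Cl > F > Sb > P > Al > Tl.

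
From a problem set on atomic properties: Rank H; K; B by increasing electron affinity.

B < K < H

H is in period 1, group 1; B is in period 2, group 13; K is in period 4, group 1.
Electron affinity generally becomes more exothermic across a period toward the halogens and less exothermic down a group.
These span different periods and groups, so the two trends combine.
K > B: this pair runs against the simple trend — see the exception note.
H > K: H sits above K in group 1, so the down-group effect alone puts H higher.
Note the exception: K has a higher electron affinity than B, contrary to the simple trend — B's ns²np¹ configuration gives only a small electron affinity — the sparsely filled np subshell binds an added electron weakly.
Approximate values (kJ/mol): H 73, B 27, K 48.
So from lowest to highest: B < K < H.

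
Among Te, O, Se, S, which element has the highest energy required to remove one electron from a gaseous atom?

O

IE₁ increases left→right with effective nuclear charge and decreases top→bottom as the valence shell moves farther out.
All are in group 16, so first ionization energy increases up the group.
The highest energy required to remove one electron from a gaseous atom among these belongs to O.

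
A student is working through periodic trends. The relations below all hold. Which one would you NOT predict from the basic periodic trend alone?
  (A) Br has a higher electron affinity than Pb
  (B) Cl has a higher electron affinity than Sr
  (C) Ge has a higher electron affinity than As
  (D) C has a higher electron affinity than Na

The general trend: electron affinity increases across a period and decreases down a group.
(A) Br (period 4, group 17) vs Pb (period 6, group 14): the stated order agrees with the simple trend.
(B) Cl (period 3, group 17) vs Sr (period 5, group 2): the stated order agrees with the simple trend.
(C) Ge (period 4, group 14) vs As (period 4, group 15): the stated order contradicts the simple trend.
(D) C (period 2, group 14) vs Na (period 3, group 1): the stated order agrees with the simple trend.
The exception is (C): adding an electron to As's half-filled 4p³ is unfavourable, so Ge (4p²) has the more exothermic EA.

(C)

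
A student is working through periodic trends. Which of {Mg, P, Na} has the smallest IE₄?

P

Consider each +3 ion: Mg³⁺ is already 1 electron into the core; P³⁺ still has 2 valence electrons; Na³⁺ is already 2 electrons into the core.
Core electrons are held far more tightly than valence electrons, so Na and Mg top the IE_4 order.
The numbers (kJ/mol): Mg 10543, P 4964, Na 9543.
Hence IE_4: P < Na < Mg.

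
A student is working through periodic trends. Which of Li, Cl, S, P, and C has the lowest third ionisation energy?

P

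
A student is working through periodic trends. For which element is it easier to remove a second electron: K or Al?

Al

IE_2 is the cost of taking one more electron from the +1 cation: K⁺ is the bare [Ar] core; Al⁺ still has 2 valence electrons.
Pulling an electron out of a noble-gas core costs far more than removing a remaining valence electron, so K sits at the high end of IE_2.
Tabulated IE_2 (kJ/mol): K 3052, Al 1817.
Overall IE_2 order: Al < K.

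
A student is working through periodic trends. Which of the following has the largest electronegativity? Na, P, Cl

Cl

Na is in period 3, group 1; P is in period 3, group 15; Cl is in period 3, group 17.
EN rises left→right (higher Z_eff, smaller atoms) and falls top→bottom (larger, more shielded atoms).
All lie in period 3, so electronegativity increases left to right.
The largest electronegativity among these belongs to Cl.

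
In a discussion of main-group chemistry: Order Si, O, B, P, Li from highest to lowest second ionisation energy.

The second ionization energy removes an electron from the +1 ion. For each element: Si⁺ still has 3 valence electrons; O⁺ still has 5 valence electrons; B⁺ still has 2 valence electrons; P⁺ still has 4 valence electrons; Li⁺ is the bare [He] core.
Pulling an electron out of a noble-gas core costs far more than removing a remaining valence electron, so Li sits at the high end of IE_2.
Valence configurations: Si⁺ [Ne]3s²3p¹, O⁺ [He]2s²2p³, B⁺ [He]2s², P⁺ [Ne]3s²3p².
Approximate IE_2 values (kJ/mol): Si 1577, O 3388, B 2427, P 1907, Li 7298.
Hence IE_2: Si < P < B < O < Li.

Li > O > B > P > Si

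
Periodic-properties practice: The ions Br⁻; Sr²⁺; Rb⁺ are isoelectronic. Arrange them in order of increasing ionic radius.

Sr²⁺, Rb⁺, Br⁻

All of these have 36 electrons, so size is governed by nuclear charge alone: the more protons, the stronger the pull on the same electron cloud, and the smaller the ion.
Nuclear charges: Sr²⁺ (Z=38), Rb⁺ (Z=37), Br⁻ (Z=35).
Smallest to largest: Sr²⁺ < Rb⁺ < Br⁻.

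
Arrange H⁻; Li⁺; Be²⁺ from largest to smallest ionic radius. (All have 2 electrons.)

All of these have 2 electrons, so size is governed by nuclear charge alone: the more protons, the stronger the pull on the same electron cloud, and the smaller the ion.
Nuclear charges: Be²⁺ (Z=4), Li⁺ (Z=3), H⁻ (Z=1).
Largest to smallest: H⁻ > Li⁺ > Be²⁺.

H⁻, Li⁺, Be²⁺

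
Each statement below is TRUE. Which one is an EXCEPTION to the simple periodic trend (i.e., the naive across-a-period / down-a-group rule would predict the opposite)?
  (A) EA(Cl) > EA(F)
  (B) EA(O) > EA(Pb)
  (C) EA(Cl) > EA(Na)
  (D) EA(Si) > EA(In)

(A)

The general trend: electron affinity increases across a period and decreases down a group.
(A) Cl (period 3, group 17) vs F (period 2, group 17): the stated order contradicts the simple trend.
(B) O (period 2, group 16) vs Pb (period 6, group 14): the stated order agrees with the simple trend.
(C) Cl (period 3, group 17) vs Na (period 3, group 1): the stated order agrees with the simple trend.
(D) Si (period 3, group 14) vs In (period 5, group 13): the stated order agrees with the simple trend.
The exception is (A): F's small 2p subshell makes the incoming electron feel strong e⁻–e⁻ repulsion, so Cl actually releases more energy on gaining an electron.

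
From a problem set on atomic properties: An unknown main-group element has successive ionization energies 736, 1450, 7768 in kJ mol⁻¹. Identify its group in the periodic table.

Look for the largest jump between consecutive ionization energies: IE3/IE2 ≈ 5.4, far larger than any earlier ratio.
That jump marks the point where a core electron is being removed. So the atom has 2 valence electrons.
A main-group element with 2 valence electrons is in group 2.

Group 2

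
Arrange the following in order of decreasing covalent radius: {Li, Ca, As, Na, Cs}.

Radius decreases left→right (rising Z_eff, same n) and increases top→bottom (higher n).
Here both period and group differ, so the two effects have to be weighed against each other.
Li > As: the two effects oppose for this pair; the across-period effect wins (133 vs 121 pm).
Na > Li: Na sits below Li in group 1, so the down-group effect alone puts Na larger.
Ca > Na: the two effects oppose for this pair; the down-group effect wins (171 vs 155 pm).
Cs > Ca: relative to Ca, both the across-period and down-group shifts push Cs's atomic radius up.
Approximate values (pm): Li 133, Na 155, Ca 171, As 121, Cs 232.
So from largest to smallest: Cs > Ca > Na > Li > As.

Cs > Ca > Na > Li > As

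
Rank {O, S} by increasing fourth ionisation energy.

S < O

After 3 electrons have been removed, what remains? O³⁺ still has 3 valence electrons; S³⁺ still has 3 valence electrons.
All are still removing valence electrons, so compare the +3 ions as you would atoms: IE_4 generally rises across a period (higher Z_eff) and falls down a group (larger shell), subject to the usual subshell exceptions.
Valence configurations: O³⁺ [He]2s²2p¹, S³⁺ [Ne]3s²3p¹.
Approximate IE_4 values (kJ/mol): O 7469, S 4556.
Hence IE_4: S < O.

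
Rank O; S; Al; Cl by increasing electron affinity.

Al < O < S < Cl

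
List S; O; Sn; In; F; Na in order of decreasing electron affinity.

Adding an electron releases more energy for atoms nearer the top right (short of the noble gases).
Neither a single period nor a single group — weigh both effects.
Na > In: the two effects oppose for this pair; the down-group effect wins (53 vs 29 kJ/mol).
Sn > Na: the two effects oppose for this pair; the across-period effect wins (107 vs 53 kJ/mol).
O > Sn: relative to Sn, both the across-period and down-group shifts push O's electron affinity up.
S > O: this pair runs against the simple trend — see the exception note.
F > S: relative to S, both the across-period and down-group shifts push F's electron affinity up.
Note the exception: S has a higher electron affinity than O, contrary to the simple trend — the compact 2p subshell of O repels the added electron more than S's larger 3p does.
Approximate values (kJ/mol): O 141, F 328, Na 53, S 200, In 29, Sn 107.
So from highest to lowest: F > S > O > Sn > Na > In.

F > S > O > Sn > Na > In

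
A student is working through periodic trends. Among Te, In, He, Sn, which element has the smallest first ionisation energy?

He is in period 1, group 18; In is in period 5, group 13; Sn is in period 5, group 14; Te is in period 5, group 16.
Removing the outermost electron gets harder across a period and easier down a group.
Neither a single period nor a single group — weigh both effects.
Sn > In: both are in period 5; the period trend gives Sn the larger value.
Te > Sn: both are in period 5; the period trend gives Te the larger value.
He > Te: relative to Te, both the across-period and down-group shifts push He's first ionization energy up.
Tabulated first ionization energy (kJ/mol): He 2372, In 558, Sn 709, Te 869.
The smallest first ionisation energy among these belongs to In.

In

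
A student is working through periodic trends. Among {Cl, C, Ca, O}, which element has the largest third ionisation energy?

O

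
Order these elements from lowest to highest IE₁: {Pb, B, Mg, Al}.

Al < Pb < Mg < B

B is in period 2, group 13; Mg is in period 3, group 2; Al is in period 3, group 13; Pb is in period 6, group 14.
Across a period the outer electron is held more tightly (higher IE₁); down a group it sits in a higher shell, more shielded, and comes off more easily.
These span different periods and groups, so the two trends combine.
Pb > Al: the two effects oppose for this pair; the across-period effect wins (716 vs 578 kJ/mol).
Mg > Pb: the two effects oppose for this pair; the down-group effect wins (738 vs 716 kJ/mol).
B > Mg: relative to Mg, both the across-period and down-group shifts push B's first ionization energy up.
Note the exception: Mg has a higher first ionization energy than Al, contrary to the simple trend — Al's single 3p electron is easier to remove than one from Mg's filled 3s².
For reference (kJ/mol): B 801, Mg 738, Al 578, Pb 716.
So from lowest to highest: Al < Pb < Mg < B.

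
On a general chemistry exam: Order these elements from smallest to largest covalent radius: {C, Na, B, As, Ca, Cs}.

Across a period the added protons contract the valence shell; down a group each new principal shell makes the atom larger.
These span different periods and groups, so the two trends combine.
B > C: B lies to the left of C in period 2, so the across-period effect alone puts B larger.
As > B: period and group pull opposite ways; the down-group shift dominates (121 vs 85 pm).
Na > As: the two effects oppose for this pair; the across-period effect wins (155 vs 121 pm).
Ca > Na: period and group pull opposite ways; the down-group shift dominates (171 vs 155 pm).
Cs > Ca: both effects reinforce here, so Cs is clearly the larger of the two.
For reference (pm): B 85, C 75, Na 155, Ca 171, As 121, Cs 232.
So from smallest to largest: C < B < As < Na < Ca < Cs.

C, B, As, Na, Ca, Cs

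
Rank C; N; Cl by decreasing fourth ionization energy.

Consider each +3 ion: C³⁺ still has 1 valence electron; N³⁺ still has 2 valence electrons; Cl³⁺ still has 4 valence electrons.
All are still removing valence electrons, so compare the +3 ions as you would atoms: IE_4 generally rises across a period (higher Z_eff) and falls down a group (larger shell), subject to the usual subshell exceptions.
Valence configurations: C³⁺ [He]2s¹, N³⁺ [He]2s², Cl³⁺ [Ne]3s²3p².
Approximate IE_4 values (kJ/mol): C 6223, N 7475, Cl 5159.
Putting it together, IE_4: Cl < C < N.

N, C, Cl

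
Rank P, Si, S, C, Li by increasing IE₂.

After 1 electron has been removed, what remains? P⁺ still has 4 valence electrons; Si⁺ still has 3 valence electrons; S⁺ still has 5 valence electrons; C⁺ still has 3 valence electrons; Li⁺ is the bare [He] core.
Breaking into a closed-shell core is much more expensive than removing a leftover valence electron — Li has the largest IE_2 here.
Valence configurations: P⁺ [Ne]3s²3p², Si⁺ [Ne]3s²3p¹, S⁺ [Ne]3s²3p³, C⁺ [He]2s²2p¹.
Approximate IE_2 values (kJ/mol): P 1907, Si 1577, S 2252, C 2353, Li 7298.
Overall IE_2 order: Si < P < S < C < Li.

Si, P, S, C, Li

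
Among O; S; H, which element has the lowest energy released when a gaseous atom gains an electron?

H

H is in period 1, group 1; O is in period 2, group 16; S is in period 3, group 16.
Electron affinity generally becomes more exothermic across a period toward the halogens and less exothermic down a group.
These span different periods and groups, so the two trends combine.
O > H: period and group pull opposite ways; the across-period shift dominates (141 vs 73 kJ/mol).
S > O: this pair runs against the simple trend — see the exception note.
Note the exception: S has a higher electron affinity than O, contrary to the simple trend — the compact 2p subshell of O repels the added electron more than S's larger 3p does.
Tabulated electron affinity (kJ/mol): H 73, O 141, S 200.
The lowest energy released when a gaseous atom gains an electron among these belongs to H.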